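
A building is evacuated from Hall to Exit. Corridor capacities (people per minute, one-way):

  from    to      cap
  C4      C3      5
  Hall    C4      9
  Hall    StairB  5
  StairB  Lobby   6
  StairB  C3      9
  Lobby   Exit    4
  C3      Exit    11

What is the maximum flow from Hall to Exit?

10

Augment Hall→StairB→C3→Exit: bottleneck 5, flow now 5.
Augment Hall→C4→C3→Exit: bottleneck 5, flow now 10.
No augmenting path remains; maximum flow = 10.
In the residual graph, reachable from Hall: {Hall, C4}.
Min-cut edges: Hall→StairB (5), C4→C3 (5); capacity 5 + 5 = 10.
This cut is saturated, so no flow can exceed 10.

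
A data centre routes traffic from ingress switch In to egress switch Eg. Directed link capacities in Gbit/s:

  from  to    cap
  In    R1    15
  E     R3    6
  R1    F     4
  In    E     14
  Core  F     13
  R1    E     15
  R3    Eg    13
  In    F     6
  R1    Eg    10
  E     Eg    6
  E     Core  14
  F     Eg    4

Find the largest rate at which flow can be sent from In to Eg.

26

Augment In→R1→Eg: bottleneck 10, flow now 10.
Augment In→E→Eg: bottleneck 6, flow now 16.
Augment In→F→Eg: bottleneck 4, flow now 20.
Augment In→E→R3→Eg: bottleneck 6, flow now 26.
No augmenting path remains; maximum flow = 26.
In the residual graph, reachable from In: {In, R1, E, Core, F}.
Min-cut edges: R1→Eg (10), E→R3 (6), E→Eg (6), F→Eg (4); capacity 10 + 6 + 6 + 4 = 26.
This cut is saturated, so no flow can exceed 26.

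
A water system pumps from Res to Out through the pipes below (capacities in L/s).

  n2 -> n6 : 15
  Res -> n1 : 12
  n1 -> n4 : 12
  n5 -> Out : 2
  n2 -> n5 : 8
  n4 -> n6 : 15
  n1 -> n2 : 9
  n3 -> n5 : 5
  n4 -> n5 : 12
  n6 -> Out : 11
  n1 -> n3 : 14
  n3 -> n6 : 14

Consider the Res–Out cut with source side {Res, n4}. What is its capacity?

39

Edges leaving {Res, n4}: Res→n1 (12), n4→n5 (12), n4→n6 (15).
Cut capacity = 12 + 12 + 15 = 39.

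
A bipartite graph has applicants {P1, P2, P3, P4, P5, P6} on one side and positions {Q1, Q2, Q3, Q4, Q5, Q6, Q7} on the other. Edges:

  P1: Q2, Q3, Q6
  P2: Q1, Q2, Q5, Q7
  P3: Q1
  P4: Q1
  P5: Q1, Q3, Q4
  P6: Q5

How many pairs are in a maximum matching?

Unit-capacity flow: source→left, listed edges, right→sink; max matching = max flow.
Augmenting path P1→Q2 (+1); matched 1.
Augmenting path P2→Q1 (+1); matched 2.
Augmenting path P5→Q3 (+1); matched 3.
Augmenting path P6→Q5 (+1); matched 4.
Augmenting path P3→Q1→P2→Q7 (+1); matched 5.
No augmenting path remains; maximum matching = 5.
König certificate: {P1, P2, P5, P6, Q1} is a vertex cover of size 5 (every listed pair touches it), so no matching can be larger.

5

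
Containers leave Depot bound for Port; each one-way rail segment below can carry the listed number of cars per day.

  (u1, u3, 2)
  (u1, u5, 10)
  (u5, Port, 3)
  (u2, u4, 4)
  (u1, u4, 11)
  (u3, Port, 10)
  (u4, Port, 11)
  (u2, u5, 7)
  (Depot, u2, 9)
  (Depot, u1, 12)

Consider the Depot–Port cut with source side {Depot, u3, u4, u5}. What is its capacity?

Edges leaving {Depot, u3, u4, u5}: Depot→u1 (12), Depot→u2 (9), u3→Port (10), u4→Port (11), u5→Port (3).
Cut capacity = 12 + 9 + 10 + 11 + 3 = 45.

45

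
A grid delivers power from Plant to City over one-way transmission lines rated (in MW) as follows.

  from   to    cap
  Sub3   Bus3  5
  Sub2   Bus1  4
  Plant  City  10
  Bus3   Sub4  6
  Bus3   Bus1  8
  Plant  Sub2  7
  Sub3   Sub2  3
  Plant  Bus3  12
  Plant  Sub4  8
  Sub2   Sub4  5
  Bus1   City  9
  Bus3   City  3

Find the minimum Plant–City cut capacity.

Augment Plant→City: bottleneck 10, flow now 10.
Augment Plant→Bus3→City: bottleneck 3, flow now 13.
Augment Plant→Bus3→Bus1→City: bottleneck 8, flow now 21.
Augment Plant→Sub2→Bus1→City: bottleneck 1, flow now 22.
No augmenting path remains; maximum flow = 22.
By max-flow min-cut, the minimum cut capacity equals the max flow.
In the residual graph, reachable from Plant: {Plant, Bus3, Bus1, Sub2, Sub4}.
Min-cut edges: Plant→City (10), Bus3→City (3), Bus1→City (9); capacity 10 + 3 + 9 = 22.

22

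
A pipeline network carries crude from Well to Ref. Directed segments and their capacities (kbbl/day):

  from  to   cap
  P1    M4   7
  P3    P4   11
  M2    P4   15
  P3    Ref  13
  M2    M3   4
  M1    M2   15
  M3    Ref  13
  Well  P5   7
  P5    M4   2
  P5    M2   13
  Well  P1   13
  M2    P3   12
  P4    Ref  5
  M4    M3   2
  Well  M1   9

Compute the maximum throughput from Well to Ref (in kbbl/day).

18

Augment Well→M1→M2→P3→Ref: bottleneck 9, flow now 9.
Augment Well→P1→M4→M3→Ref: bottleneck 2, flow now 11.
Augment Well→P5→M2→P3→Ref: bottleneck 3, flow now 14.
Augment Well→P5→M2→P4→Ref: bottleneck 4, flow now 18.
No augmenting path remains; maximum flow = 18.
In the residual graph, reachable from Well: {Well, P1, M4}.
Min-cut edges: Well→M1 (9), Well→P5 (7), M4→M3 (2); capacity 9 + 7 + 2 = 18.
This cut is saturated, so no flow can exceed 18.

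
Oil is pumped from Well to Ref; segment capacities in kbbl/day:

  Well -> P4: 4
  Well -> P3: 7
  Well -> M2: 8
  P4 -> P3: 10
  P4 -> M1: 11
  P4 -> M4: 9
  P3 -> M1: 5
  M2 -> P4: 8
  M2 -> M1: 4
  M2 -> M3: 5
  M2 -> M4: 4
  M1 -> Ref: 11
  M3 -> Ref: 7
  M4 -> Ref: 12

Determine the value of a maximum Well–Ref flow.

Augment Well→P4→M1→Ref: bottleneck 4, flow now 4.
Augment Well→P3→M1→Ref: bottleneck 5, flow now 9.
Augment Well→M2→M1→Ref: bottleneck 2, flow now 11.
Augment Well→M2→M3→Ref: bottleneck 5, flow now 16.
Augment Well→M2→M4→Ref: bottleneck 1, flow now 17.
No augmenting path remains; maximum flow = 17.
In the residual graph, reachable from Well: {Well, P3}.
Min-cut edges: Well→P4 (4), Well→M2 (8), P3→M1 (5); capacity 4 + 8 + 5 = 17.
This cut is saturated, so no flow can exceed 17.

17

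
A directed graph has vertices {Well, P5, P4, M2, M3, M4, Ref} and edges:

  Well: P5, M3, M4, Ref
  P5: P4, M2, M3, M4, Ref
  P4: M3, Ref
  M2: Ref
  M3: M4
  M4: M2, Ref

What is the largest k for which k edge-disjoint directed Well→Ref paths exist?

Assign every edge capacity 1; by Menger, the answer equals the max flow.
Path Well→Ref (+1); total 1.
Path Well→P5→Ref (+1); total 2.
Path Well→M4→Ref (+1); total 3.
Path Well→M3→M4→M2→Ref (+1); total 4.
No residual Well→Ref path; max flow = 4.
Certifying cut of size 4: {Well→M3, Well→M4, Well→P5, Well→Ref}.

4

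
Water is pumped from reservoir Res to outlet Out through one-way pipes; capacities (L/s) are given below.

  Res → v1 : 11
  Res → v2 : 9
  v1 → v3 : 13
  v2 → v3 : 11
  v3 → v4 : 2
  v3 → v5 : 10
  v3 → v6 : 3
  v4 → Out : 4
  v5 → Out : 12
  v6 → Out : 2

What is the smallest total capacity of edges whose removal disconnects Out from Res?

14

Augment Res→v1→v3→v4→Out: bottleneck 2, flow now 2.
Augment Res→v1→v3→v5→Out: bottleneck 9, flow now 11.
Augment Res→v2→v3→v5→Out: bottleneck 1, flow now 12.
Augment Res→v2→v3→v6→Out: bottleneck 2, flow now 14.
No augmenting path remains; maximum flow = 14.
By max-flow min-cut, the minimum cut capacity equals the max flow.
In the residual graph, reachable from Res: {Res, v1, v2, v3, v6}.
Min-cut edges: v3→v4 (2), v3→v5 (10), v6→Out (2); capacity 2 + 10 + 2 = 14.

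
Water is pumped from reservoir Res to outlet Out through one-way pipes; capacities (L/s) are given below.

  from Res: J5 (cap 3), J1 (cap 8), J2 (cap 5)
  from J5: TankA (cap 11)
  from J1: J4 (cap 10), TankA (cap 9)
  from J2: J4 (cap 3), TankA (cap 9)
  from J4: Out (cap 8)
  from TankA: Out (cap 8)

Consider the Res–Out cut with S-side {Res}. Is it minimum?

Yes — it is a minimum cut (capacity 16).

Given cut capacity: 3 + 8 + 5 = 16.
Augment Res→J5→TankA→Out: bottleneck 3, flow now 3.
Augment Res→J1→J4→Out: bottleneck 8, flow now 11.
Augment Res→J2→TankA→Out: bottleneck 5, flow now 16.
No augmenting path remains; maximum flow = 16.
Cut capacity 16 equals the max flow, so it is a minimum cut.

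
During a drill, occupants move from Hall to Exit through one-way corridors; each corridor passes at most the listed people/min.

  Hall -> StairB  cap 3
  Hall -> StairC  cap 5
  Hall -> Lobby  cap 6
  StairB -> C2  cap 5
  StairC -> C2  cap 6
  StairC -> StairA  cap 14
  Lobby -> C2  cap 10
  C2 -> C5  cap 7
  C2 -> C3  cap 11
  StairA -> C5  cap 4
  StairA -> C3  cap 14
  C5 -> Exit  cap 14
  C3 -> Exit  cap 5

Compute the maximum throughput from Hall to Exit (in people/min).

Augment Hall→StairB→C2→C5→Exit: bottleneck 3, flow now 3.
Augment Hall→StairC→C2→C5→Exit: bottleneck 4, flow now 7.
Augment Hall→StairC→C2→C3→Exit: bottleneck 1, flow now 8.
Augment Hall→Lobby→C2→C3→Exit: bottleneck 4, flow now 12.
Augment Hall→Lobby→C2→StairC→StairA→C5→Exit: bottleneck 2, flow now 14. (uses reverse residual edge)
No augmenting path remains; maximum flow = 14.
In the residual graph, reachable from Hall: {Hall}.
Min-cut edges: Hall→StairB (3), Hall→StairC (5), Hall→Lobby (6); capacity 3 + 5 + 6 = 14.
This cut is saturated, so no flow can exceed 14.

14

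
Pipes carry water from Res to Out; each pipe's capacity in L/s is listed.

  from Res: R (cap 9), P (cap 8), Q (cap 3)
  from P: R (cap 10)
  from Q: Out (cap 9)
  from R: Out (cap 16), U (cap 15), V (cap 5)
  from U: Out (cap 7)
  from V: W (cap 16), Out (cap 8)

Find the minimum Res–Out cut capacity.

20

Augment Res→Q→Out: bottleneck 3, flow now 3.
Augment Res→R→Out: bottleneck 9, flow now 12.
Augment Res→P→R→Out: bottleneck 7, flow now 19.
Augment Res→P→R→U→Out: bottleneck 1, flow now 20.
No augmenting path remains; maximum flow = 20.
By max-flow min-cut, the minimum cut capacity equals the max flow.
In the residual graph, reachable from Res: {Res}.
Min-cut edges: Res→P (8), Res→Q (3), Res→R (9); capacity 8 + 3 + 9 = 20.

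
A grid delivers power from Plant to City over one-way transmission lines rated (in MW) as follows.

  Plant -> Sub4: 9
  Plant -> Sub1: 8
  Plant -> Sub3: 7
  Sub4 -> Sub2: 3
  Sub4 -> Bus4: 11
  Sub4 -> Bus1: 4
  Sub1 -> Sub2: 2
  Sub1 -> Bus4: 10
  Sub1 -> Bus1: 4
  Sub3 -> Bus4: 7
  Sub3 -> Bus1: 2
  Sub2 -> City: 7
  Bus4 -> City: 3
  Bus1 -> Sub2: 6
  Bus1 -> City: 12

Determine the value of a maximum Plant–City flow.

Augment Plant→Sub4→Sub2→City: bottleneck 3, flow now 3.
Augment Plant→Sub4→Bus4→City: bottleneck 3, flow now 6.
Augment Plant→Sub4→Bus1→City: bottleneck 3, flow now 9.
Augment Plant→Sub1→Sub2→City: bottleneck 2, flow now 11.
Augment Plant→Sub1→Bus1→City: bottleneck 4, flow now 15.
Augment Plant→Sub3→Bus1→City: bottleneck 2, flow now 17.
Augment Plant→Sub1→Bus4→Sub4→Bus1→City: bottleneck 1, flow now 18. (uses reverse residual edge)
No augmenting path remains; maximum flow = 18.
In the residual graph, reachable from Plant: {Plant, Sub4, Sub1, Sub3, Bus4}.
Min-cut edges: Sub4→Sub2 (3), Sub4→Bus1 (4), Sub1→Sub2 (2), Sub1→Bus1 (4), Sub3→Bus1 (2), Bus4→City (3); capacity 3 + 4 + 2 + 4 + 2 + 3 = 18.
This cut is saturated, so no flow can exceed 18.

18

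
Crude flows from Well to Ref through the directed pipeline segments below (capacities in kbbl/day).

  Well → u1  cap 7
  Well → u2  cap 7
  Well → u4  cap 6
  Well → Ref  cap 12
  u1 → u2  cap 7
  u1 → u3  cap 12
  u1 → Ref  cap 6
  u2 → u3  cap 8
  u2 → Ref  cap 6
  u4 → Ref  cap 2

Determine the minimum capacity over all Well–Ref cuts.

Augment Well→Ref: bottleneck 12, flow now 12.
Augment Well→u1→Ref: bottleneck 6, flow now 18.
Augment Well→u2→Ref: bottleneck 6, flow now 24.
Augment Well→u4→Ref: bottleneck 2, flow now 26.
No augmenting path remains; maximum flow = 26.
By max-flow min-cut, the minimum cut capacity equals the max flow.
In the residual graph, reachable from Well: {Well, u1, u2, u3, u4}.
Min-cut edges: Well→Ref (12), u1→Ref (6), u2→Ref (6), u4→Ref (2); capacity 12 + 6 + 6 + 2 = 26.

26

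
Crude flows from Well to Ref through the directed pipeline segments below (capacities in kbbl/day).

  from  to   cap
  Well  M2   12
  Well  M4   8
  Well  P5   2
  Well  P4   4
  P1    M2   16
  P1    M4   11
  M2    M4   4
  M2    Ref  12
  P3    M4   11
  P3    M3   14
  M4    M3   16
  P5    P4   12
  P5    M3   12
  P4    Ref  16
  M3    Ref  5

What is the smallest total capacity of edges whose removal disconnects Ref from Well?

23

Augment Well→M2→Ref: bottleneck 12, flow now 12.
Augment Well→P4→Ref: bottleneck 4, flow now 16.
Augment Well→M4→M3→Ref: bottleneck 5, flow now 21.
Augment Well→P5→P4→Ref: bottleneck 2, flow now 23.
No augmenting path remains; maximum flow = 23.
By max-flow min-cut, the minimum cut capacity equals the max flow.
In the residual graph, reachable from Well: {Well, M4, M3}.
Min-cut edges: Well→M2 (12), Well→P5 (2), Well→P4 (4), M3→Ref (5); capacity 12 + 2 + 4 + 5 = 23.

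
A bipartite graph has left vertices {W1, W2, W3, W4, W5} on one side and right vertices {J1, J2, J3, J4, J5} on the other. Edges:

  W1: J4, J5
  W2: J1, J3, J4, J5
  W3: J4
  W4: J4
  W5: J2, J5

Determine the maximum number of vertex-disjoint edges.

Unit-capacity flow: source→left, listed edges, right→sink; max matching = max flow.
Augmenting path W1→J4 (+1); matched 1.
Augmenting path W2→J1 (+1); matched 2.
Augmenting path W5→J2 (+1); matched 3.
Augmenting path W3→J4→W1→J5 (+1); matched 4.
No augmenting path remains; maximum matching = 4.
König certificate: {W1, W2, W5, J4} is a vertex cover of size 4 (every listed pair touches it), so no matching can be larger.

4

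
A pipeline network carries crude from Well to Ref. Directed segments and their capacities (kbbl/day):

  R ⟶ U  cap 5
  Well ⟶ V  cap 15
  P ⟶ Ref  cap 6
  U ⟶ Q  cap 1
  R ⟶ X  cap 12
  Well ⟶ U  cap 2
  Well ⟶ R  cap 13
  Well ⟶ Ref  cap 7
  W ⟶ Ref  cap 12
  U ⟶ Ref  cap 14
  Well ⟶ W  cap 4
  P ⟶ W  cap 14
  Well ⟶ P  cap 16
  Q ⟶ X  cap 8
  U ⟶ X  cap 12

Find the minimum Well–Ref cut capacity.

Augment Well→Ref: bottleneck 7, flow now 7.
Augment Well→P→Ref: bottleneck 6, flow now 13.
Augment Well→U→Ref: bottleneck 2, flow now 15.
Augment Well→W→Ref: bottleneck 4, flow now 19.
Augment Well→P→W→Ref: bottleneck 8, flow now 27.
Augment Well→R→U→Ref: bottleneck 5, flow now 32.
No augmenting path remains; maximum flow = 32.
By max-flow min-cut, the minimum cut capacity equals the max flow.
In the residual graph, reachable from Well: {Well, P, R, V, W, X}.
Min-cut edges: Well→U (2), Well→Ref (7), P→Ref (6), R→U (5), W→Ref (12); capacity 2 + 7 + 6 + 5 + 12 = 32.

32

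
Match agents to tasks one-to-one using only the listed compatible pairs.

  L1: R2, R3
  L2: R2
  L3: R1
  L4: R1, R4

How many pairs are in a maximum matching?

4

Unit-capacity flow: source→left, listed edges, right→sink; max matching = max flow.
Augmenting path L1→R2 (+1); matched 1.
Augmenting path L3→R1 (+1); matched 2.
Augmenting path L4→R4 (+1); matched 3.
Augmenting path L2→R2→L1→R3 (+1); matched 4.
No augmenting path remains; maximum matching = 4.
König certificate: {L1, L2, L3, L4} is a vertex cover of size 4 (every listed pair touches it), so no matching can be larger.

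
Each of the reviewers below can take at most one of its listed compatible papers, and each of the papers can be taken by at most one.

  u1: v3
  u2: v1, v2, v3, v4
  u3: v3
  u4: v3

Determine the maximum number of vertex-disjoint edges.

Unit-capacity flow: source→left, listed edges, right→sink; max matching = max flow.
Augmenting path u1→v3 (+1); matched 1.
Augmenting path u2→v1 (+1); matched 2.
No augmenting path remains; maximum matching = 2.
König certificate: {u2, v3} is a vertex cover of size 2 (every listed pair touches it), so no matching can be larger.

2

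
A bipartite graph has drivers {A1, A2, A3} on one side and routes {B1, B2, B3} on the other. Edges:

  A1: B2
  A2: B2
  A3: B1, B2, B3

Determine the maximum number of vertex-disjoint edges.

2

Unit-capacity flow: source→left, listed edges, right→sink; max matching = max flow.
Augmenting path A1→B2 (+1); matched 1.
Augmenting path A3→B1 (+1); matched 2.
No augmenting path remains; maximum matching = 2.
König certificate: {A3, B2} is a vertex cover of size 2 (every listed pair touches it), so no matching can be larger.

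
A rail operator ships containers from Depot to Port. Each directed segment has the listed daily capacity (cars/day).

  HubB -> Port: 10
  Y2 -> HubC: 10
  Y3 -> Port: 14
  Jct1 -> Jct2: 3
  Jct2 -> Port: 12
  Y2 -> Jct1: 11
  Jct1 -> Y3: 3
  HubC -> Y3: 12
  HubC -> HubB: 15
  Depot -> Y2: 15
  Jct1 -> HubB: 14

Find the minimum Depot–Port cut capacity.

Augment Depot→Y2→Jct1→Jct2→Port: bottleneck 3, flow now 3.
Augment Depot→Y2→Jct1→Y3→Port: bottleneck 3, flow now 6.
Augment Depot→Y2→Jct1→HubB→Port: bottleneck 5, flow now 11.
Augment Depot→Y2→HubC→Y3→Port: bottleneck 4, flow now 15.
No augmenting path remains; maximum flow = 15.
By max-flow min-cut, the minimum cut capacity equals the max flow.
In the residual graph, reachable from Depot: {Depot}.
Min-cut edges: Depot→Y2 (15); capacity 15 = 15.

15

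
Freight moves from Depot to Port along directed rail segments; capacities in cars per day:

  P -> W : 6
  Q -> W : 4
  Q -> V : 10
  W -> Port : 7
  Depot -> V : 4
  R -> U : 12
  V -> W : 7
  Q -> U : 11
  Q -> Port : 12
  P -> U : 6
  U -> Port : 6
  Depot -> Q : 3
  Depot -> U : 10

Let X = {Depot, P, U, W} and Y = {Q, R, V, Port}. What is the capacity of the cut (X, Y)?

Edges leaving {Depot, P, U, W}: Depot→Q (3), Depot→V (4), U→Port (6), W→Port (7).
Cut capacity = 3 + 4 + 6 + 7 = 20.

20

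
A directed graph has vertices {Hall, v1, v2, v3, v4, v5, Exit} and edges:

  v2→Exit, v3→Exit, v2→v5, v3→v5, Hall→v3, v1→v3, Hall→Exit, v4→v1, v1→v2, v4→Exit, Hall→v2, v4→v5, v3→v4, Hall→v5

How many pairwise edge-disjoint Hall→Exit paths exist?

3

Assign every edge capacity 1; by Menger, the answer equals the max flow.
Path Hall→Exit (+1); total 1.
Path Hall→v2→Exit (+1); total 2.
Path Hall→v3→Exit (+1); total 3.
No residual Hall→Exit path; max flow = 3.
Certifying cut of size 3: {Hall→Exit, Hall→v2, Hall→v3}.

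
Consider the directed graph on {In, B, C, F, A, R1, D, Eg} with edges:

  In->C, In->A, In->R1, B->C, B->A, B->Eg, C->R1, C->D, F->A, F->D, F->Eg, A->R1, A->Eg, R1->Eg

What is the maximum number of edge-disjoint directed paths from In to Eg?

Assign every edge capacity 1; by Menger, the answer equals the max flow.
Path In→A→Eg (+1); total 1.
Path In→R1→Eg (+1); total 2.
No residual In→Eg path; max flow = 2.
Certifying cut of size 2: {In→A, R1→Eg}.

2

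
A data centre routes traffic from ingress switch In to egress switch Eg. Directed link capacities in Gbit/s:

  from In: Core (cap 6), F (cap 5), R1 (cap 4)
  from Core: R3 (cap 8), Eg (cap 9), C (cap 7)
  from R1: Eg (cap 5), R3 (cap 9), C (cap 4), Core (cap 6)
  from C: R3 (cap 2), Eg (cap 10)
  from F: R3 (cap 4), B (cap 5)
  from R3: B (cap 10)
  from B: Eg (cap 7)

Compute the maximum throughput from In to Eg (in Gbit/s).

15

Augment In→Core→Eg: bottleneck 6, flow now 6.
Augment In→R1→Eg: bottleneck 4, flow now 10.
Augment In→F→B→Eg: bottleneck 5, flow now 15.
No augmenting path remains; maximum flow = 15.
In the residual graph, reachable from In: {In}.
Min-cut edges: In→Core (6), In→R1 (4), In→F (5); capacity 6 + 4 + 5 = 15.
This cut is saturated, so no flow can exceed 15.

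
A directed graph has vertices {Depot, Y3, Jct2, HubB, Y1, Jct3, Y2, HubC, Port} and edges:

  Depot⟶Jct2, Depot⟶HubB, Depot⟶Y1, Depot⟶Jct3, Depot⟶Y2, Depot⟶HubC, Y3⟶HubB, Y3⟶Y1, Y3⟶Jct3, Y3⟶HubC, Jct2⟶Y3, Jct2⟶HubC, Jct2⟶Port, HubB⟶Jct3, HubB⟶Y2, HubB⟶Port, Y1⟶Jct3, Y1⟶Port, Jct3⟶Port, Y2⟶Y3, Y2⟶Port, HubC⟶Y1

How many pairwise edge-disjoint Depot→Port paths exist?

Assign every edge capacity 1; by Menger, the answer equals the max flow.
Path Depot→Jct2→Port (+1); total 1.
Path Depot→HubB→Port (+1); total 2.
Path Depot→Y1→Port (+1); total 3.
Path Depot→Jct3→Port (+1); total 4.
Path Depot→Y2→Port (+1); total 5.
No residual Depot→Port path; max flow = 5.
Certifying cut of size 5: {Depot→HubB, Depot→Jct2, Depot→Y2, Jct3→Port, Y1→Port}.

5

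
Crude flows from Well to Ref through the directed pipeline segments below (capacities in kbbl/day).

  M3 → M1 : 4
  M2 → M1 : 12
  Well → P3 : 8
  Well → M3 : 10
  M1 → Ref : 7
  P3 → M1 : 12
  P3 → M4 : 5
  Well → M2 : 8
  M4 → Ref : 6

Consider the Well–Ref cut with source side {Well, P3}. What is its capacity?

35

Edges leaving {Well, P3}: Well→M3 (10), Well→M2 (8), P3→M4 (5), P3→M1 (12).
Cut capacity = 10 + 8 + 5 + 12 = 35.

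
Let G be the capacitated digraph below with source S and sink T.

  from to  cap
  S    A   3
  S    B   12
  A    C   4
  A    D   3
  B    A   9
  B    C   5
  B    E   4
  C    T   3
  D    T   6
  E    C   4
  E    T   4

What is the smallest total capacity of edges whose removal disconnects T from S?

10

Augment S→A→C→T: bottleneck 3, flow now 3.
Augment S→B→E→T: bottleneck 4, flow now 7.
Augment S→B→A→D→T: bottleneck 3, flow now 10.
No augmenting path remains; maximum flow = 10.
By max-flow min-cut, the minimum cut capacity equals the max flow.
In the residual graph, reachable from S: {S, A, B, C}.
Min-cut edges: A→D (3), B→E (4), C→T (3); capacity 3 + 4 + 3 = 10.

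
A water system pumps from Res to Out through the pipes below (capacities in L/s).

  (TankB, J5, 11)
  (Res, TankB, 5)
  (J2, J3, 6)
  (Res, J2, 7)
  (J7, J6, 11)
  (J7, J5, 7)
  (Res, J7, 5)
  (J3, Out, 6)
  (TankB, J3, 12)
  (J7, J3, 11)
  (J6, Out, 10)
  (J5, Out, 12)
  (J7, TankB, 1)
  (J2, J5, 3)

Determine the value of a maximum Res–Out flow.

17

Augment Res→J7→J5→Out: bottleneck 5, flow now 5.
Augment Res→TankB→J5→Out: bottleneck 5, flow now 10.
Augment Res→J2→J5→Out: bottleneck 2, flow now 12.
Augment Res→J2→J3→Out: bottleneck 5, flow now 17.
No augmenting path remains; maximum flow = 17.
In the residual graph, reachable from Res: {Res}.
Min-cut edges: Res→J7 (5), Res→TankB (5), Res→J2 (7); capacity 5 + 5 + 7 = 17.
This cut is saturated, so no flow can exceed 17.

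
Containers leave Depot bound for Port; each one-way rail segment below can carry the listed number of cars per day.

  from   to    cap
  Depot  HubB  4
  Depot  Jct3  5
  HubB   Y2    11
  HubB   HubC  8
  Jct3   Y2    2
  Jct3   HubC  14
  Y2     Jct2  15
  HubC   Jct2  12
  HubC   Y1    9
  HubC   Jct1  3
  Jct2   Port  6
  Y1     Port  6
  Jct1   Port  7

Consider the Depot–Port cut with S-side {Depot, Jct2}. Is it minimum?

Given cut capacity: 4 + 5 + 6 = 15.
Augment Depot→HubB→Y2→Jct2→Port: bottleneck 4, flow now 4.
Augment Depot→Jct3→Y2→Jct2→Port: bottleneck 2, flow now 6.
Augment Depot→Jct3→HubC→Y1→Port: bottleneck 3, flow now 9.
No augmenting path remains; maximum flow = 9.
In the residual graph, reachable from Depot: {Depot}.
Min-cut edges: Depot→HubB (4), Depot→Jct3 (5); capacity 4 + 5 = 9.
Cut capacity 15 exceeds the max flow 9, so it is not minimum.

No — its capacity is 15, but the minimum cut has capacity 9.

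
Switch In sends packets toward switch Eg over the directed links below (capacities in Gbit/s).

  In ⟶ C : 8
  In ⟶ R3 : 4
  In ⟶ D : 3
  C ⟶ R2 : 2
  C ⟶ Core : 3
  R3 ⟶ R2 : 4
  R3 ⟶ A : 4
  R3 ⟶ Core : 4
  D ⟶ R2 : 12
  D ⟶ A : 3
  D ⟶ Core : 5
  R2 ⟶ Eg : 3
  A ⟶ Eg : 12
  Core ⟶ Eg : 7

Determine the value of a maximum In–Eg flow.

Augment In→C→R2→Eg: bottleneck 2, flow now 2.
Augment In→C→Core→Eg: bottleneck 3, flow now 5.
Augment In→R3→R2→Eg: bottleneck 1, flow now 6.
Augment In→R3→A→Eg: bottleneck 3, flow now 9.
Augment In→D→A→Eg: bottleneck 3, flow now 12.
No augmenting path remains; maximum flow = 12.
In the residual graph, reachable from In: {In, C}.
Min-cut edges: In→R3 (4), In→D (3), C→R2 (2), C→Core (3); capacity 4 + 3 + 2 + 3 = 12.
This cut is saturated, so no flow can exceed 12.

12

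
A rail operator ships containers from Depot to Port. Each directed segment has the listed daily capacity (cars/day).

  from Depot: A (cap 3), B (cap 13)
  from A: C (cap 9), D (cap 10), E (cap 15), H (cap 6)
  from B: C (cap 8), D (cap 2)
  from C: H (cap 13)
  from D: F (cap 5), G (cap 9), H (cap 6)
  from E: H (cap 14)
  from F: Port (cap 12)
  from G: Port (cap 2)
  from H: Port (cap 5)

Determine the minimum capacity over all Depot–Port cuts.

Augment Depot→A→H→Port: bottleneck 3, flow now 3.
Augment Depot→B→C→H→Port: bottleneck 2, flow now 5.
Augment Depot→B→D→F→Port: bottleneck 2, flow now 7.
Augment Depot→B→C→H→A→D→F→Port: bottleneck 3, flow now 10. (uses reverse residual edge)
No augmenting path remains; maximum flow = 10.
By max-flow min-cut, the minimum cut capacity equals the max flow.
In the residual graph, reachable from Depot: {Depot, B, C, H}.
Min-cut edges: Depot→A (3), B→D (2), H→Port (5); capacity 3 + 2 + 5 = 10.

10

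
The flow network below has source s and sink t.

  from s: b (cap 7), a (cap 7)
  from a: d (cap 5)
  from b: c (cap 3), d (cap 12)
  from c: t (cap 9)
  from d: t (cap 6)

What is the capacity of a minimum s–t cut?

Augment s→a→d→t: bottleneck 5, flow now 5.
Augment s→b→c→t: bottleneck 3, flow now 8.
Augment s→b→d→t: bottleneck 1, flow now 9.
No augmenting path remains; maximum flow = 9.
By max-flow min-cut, the minimum cut capacity equals the max flow.
In the residual graph, reachable from s: {s, a, b, d}.
Min-cut edges: b→c (3), d→t (6); capacity 3 + 6 = 9.

9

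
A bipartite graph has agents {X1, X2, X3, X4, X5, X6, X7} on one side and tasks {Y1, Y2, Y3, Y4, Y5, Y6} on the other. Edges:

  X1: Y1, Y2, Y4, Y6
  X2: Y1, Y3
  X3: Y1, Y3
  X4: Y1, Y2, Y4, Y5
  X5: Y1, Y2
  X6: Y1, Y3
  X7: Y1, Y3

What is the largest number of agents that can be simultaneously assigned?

5

Unit-capacity flow: source→left, listed edges, right→sink; max matching = max flow.
Augmenting path X1→Y1 (+1); matched 1.
Augmenting path X2→Y3 (+1); matched 2.
Augmenting path X4→Y2 (+1); matched 3.
Augmenting path X3→Y1→X1→Y4 (+1); matched 4.
Augmenting path X5→Y2→X4→Y5 (+1); matched 5.
No augmenting path remains; maximum matching = 5.
König certificate: {X1, X4, X5, Y1, Y3} is a vertex cover of size 5 (every listed pair touches it), so no matching can be larger.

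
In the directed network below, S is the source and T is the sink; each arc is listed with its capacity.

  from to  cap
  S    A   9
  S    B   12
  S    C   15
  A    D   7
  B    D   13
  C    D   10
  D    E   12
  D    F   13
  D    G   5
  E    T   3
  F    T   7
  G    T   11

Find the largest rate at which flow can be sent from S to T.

15

Augment S→A→D→E→T: bottleneck 3, flow now 3.
Augment S→A→D→F→T: bottleneck 4, flow now 7.
Augment S→B→D→F→T: bottleneck 3, flow now 10.
Augment S→B→D→G→T: bottleneck 5, flow now 15.
No augmenting path remains; maximum flow = 15.
In the residual graph, reachable from S: {S, A, B, C, D, E, F}.
Min-cut edges: D→G (5), E→T (3), F→T (7); capacity 5 + 3 + 7 = 15.
This cut is saturated, so no flow can exceed 15.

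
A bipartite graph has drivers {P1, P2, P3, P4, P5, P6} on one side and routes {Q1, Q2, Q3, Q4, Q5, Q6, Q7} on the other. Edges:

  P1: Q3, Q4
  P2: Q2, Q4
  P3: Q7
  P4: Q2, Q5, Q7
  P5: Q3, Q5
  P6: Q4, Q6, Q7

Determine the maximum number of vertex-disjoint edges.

Unit-capacity flow: source→left, listed edges, right→sink; max matching = max flow.
Augmenting path P1→Q3 (+1); matched 1.
Augmenting path P2→Q2 (+1); matched 2.
Augmenting path P3→Q7 (+1); matched 3.
Augmenting path P4→Q5 (+1); matched 4.
Augmenting path P6→Q4 (+1); matched 5.
Augmenting path P5→Q3→P1→Q4→P6→Q6 (+1); matched 6.
No augmenting path remains; maximum matching = 6.
König certificate: {P1, P2, P3, P4, P5, P6} is a vertex cover of size 6 (every listed pair touches it), so no matching can be larger.

6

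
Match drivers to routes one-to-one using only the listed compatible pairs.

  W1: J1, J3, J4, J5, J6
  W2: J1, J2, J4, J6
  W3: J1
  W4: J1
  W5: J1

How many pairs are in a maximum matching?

3

Unit-capacity flow: source→left, listed edges, right→sink; max matching = max flow.
Augmenting path W1→J1 (+1); matched 1.
Augmenting path W2→J2 (+1); matched 2.
Augmenting path W3→J1→W1→J3 (+1); matched 3.
No augmenting path remains; maximum matching = 3.
König certificate: {W1, W2, J1} is a vertex cover of size 3 (every listed pair touches it), so no matching can be larger.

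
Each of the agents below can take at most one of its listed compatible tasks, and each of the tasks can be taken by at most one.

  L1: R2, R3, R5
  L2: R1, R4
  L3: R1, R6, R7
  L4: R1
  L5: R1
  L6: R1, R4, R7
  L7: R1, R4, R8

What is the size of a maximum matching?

Unit-capacity flow: source→left, listed edges, right→sink; max matching = max flow.
Augmenting path L1→R2 (+1); matched 1.
Augmenting path L2→R1 (+1); matched 2.
Augmenting path L3→R6 (+1); matched 3.
Augmenting path L6→R4 (+1); matched 4.
Augmenting path L7→R8 (+1); matched 5.
Augmenting path L4→R1→L2→R4→L6→R7 (+1); matched 6.
No augmenting path remains; maximum matching = 6.
König certificate: {L1, L2, L3, L6, L7, R1} is a vertex cover of size 6 (every listed pair touches it), so no matching can be larger.

6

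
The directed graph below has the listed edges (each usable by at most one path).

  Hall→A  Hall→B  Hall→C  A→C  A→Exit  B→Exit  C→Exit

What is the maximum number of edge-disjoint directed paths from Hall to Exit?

3

Assign every edge capacity 1; by Menger, the answer equals the max flow.
Path Hall→A→Exit (+1); total 1.
Path Hall→B→Exit (+1); total 2.
Path Hall→C→Exit (+1); total 3.
No residual Hall→Exit path; max flow = 3.
Certifying cut of size 3: {Hall→A, Hall→B, Hall→C}.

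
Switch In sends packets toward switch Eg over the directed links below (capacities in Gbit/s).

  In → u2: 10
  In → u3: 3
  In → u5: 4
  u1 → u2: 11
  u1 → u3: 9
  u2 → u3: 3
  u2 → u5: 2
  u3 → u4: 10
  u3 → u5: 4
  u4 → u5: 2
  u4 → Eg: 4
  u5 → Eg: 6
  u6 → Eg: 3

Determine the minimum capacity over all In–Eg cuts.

10

Augment In→u5→Eg: bottleneck 4, flow now 4.
Augment In→u2→u5→Eg: bottleneck 2, flow now 6.
Augment In→u3→u4→Eg: bottleneck 3, flow now 9.
Augment In→u2→u3→u4→Eg: bottleneck 1, flow now 10.
No augmenting path remains; maximum flow = 10.
By max-flow min-cut, the minimum cut capacity equals the max flow.
In the residual graph, reachable from In: {In, u2, u3, u4, u5}.
Min-cut edges: u4→Eg (4), u5→Eg (6); capacity 4 + 6 = 10.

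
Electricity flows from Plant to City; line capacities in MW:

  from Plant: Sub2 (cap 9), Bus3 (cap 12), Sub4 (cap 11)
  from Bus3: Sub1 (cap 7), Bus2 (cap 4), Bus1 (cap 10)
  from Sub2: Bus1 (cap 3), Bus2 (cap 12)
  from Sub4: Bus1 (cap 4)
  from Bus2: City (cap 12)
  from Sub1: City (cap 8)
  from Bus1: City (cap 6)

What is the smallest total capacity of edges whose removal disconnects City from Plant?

Augment Plant→Bus3→Bus2→City: bottleneck 4, flow now 4.
Augment Plant→Bus3→Sub1→City: bottleneck 7, flow now 11.
Augment Plant→Bus3→Bus1→City: bottleneck 1, flow now 12.
Augment Plant→Sub2→Bus2→City: bottleneck 8, flow now 20.
Augment Plant→Sub2→Bus1→City: bottleneck 1, flow now 21.
Augment Plant→Sub4→Bus1→City: bottleneck 4, flow now 25.
No augmenting path remains; maximum flow = 25.
By max-flow min-cut, the minimum cut capacity equals the max flow.
In the residual graph, reachable from Plant: {Plant, Sub4}.
Min-cut edges: Plant→Bus3 (12), Plant→Sub2 (9), Sub4→Bus1 (4); capacity 12 + 9 + 4 = 25.

25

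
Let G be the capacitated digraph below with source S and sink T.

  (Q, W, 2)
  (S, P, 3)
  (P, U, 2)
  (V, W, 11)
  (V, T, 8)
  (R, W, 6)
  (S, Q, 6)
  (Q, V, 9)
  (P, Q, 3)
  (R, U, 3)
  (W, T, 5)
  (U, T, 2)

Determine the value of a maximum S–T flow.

9

Augment S→P→U→T: bottleneck 2, flow now 2.
Augment S→Q→V→T: bottleneck 6, flow now 8.
Augment S→P→Q→V→T: bottleneck 1, flow now 9.
No augmenting path remains; maximum flow = 9.
In the residual graph, reachable from S: {S}.
Min-cut edges: S→P (3), S→Q (6); capacity 3 + 6 = 9.
This cut is saturated, so no flow can exceed 9.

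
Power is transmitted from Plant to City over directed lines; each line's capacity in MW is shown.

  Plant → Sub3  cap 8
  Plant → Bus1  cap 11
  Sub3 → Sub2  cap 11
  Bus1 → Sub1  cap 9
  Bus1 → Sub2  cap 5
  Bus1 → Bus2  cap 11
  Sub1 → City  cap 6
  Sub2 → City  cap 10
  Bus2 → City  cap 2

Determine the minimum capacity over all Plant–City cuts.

Augment Plant→Sub3→Sub2→City: bottleneck 8, flow now 8.
Augment Plant→Bus1→Sub1→City: bottleneck 6, flow now 14.
Augment Plant→Bus1→Sub2→City: bottleneck 2, flow now 16.
Augment Plant→Bus1→Bus2→City: bottleneck 2, flow now 18.
No augmenting path remains; maximum flow = 18.
By max-flow min-cut, the minimum cut capacity equals the max flow.
In the residual graph, reachable from Plant: {Plant, Sub3, Bus1, Sub1, Sub2, Bus2}.
Min-cut edges: Sub1→City (6), Sub2→City (10), Bus2→City (2); capacity 6 + 10 + 2 = 18.

18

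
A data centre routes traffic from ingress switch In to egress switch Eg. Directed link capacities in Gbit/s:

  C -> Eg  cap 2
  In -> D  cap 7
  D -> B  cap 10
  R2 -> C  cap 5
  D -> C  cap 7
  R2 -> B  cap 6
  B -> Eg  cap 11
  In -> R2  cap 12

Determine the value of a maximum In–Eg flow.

Augment In→R2→C→Eg: bottleneck 2, flow now 2.
Augment In→R2→B→Eg: bottleneck 6, flow now 8.
Augment In→D→B→Eg: bottleneck 5, flow now 13.
No augmenting path remains; maximum flow = 13.
In the residual graph, reachable from In: {In, R2, D, C, B}.
Min-cut edges: C→Eg (2), B→Eg (11); capacity 2 + 11 = 13.
This cut is saturated, so no flow can exceed 13.

13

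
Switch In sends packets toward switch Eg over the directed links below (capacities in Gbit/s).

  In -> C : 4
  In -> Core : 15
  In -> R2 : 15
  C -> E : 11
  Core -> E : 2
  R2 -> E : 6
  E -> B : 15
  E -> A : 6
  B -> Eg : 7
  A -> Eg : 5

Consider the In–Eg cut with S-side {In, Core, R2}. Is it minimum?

Yes — it is a minimum cut (capacity 12).

Given cut capacity: 4 + 2 + 6 = 12.
Augment In→C→E→B→Eg: bottleneck 4, flow now 4.
Augment In→Core→E→B→Eg: bottleneck 2, flow now 6.
Augment In→R2→E→B→Eg: bottleneck 1, flow now 7.
Augment In→R2→E→A→Eg: bottleneck 5, flow now 12.
No augmenting path remains; maximum flow = 12.
Cut capacity 12 equals the max flow, so it is a minimum cut.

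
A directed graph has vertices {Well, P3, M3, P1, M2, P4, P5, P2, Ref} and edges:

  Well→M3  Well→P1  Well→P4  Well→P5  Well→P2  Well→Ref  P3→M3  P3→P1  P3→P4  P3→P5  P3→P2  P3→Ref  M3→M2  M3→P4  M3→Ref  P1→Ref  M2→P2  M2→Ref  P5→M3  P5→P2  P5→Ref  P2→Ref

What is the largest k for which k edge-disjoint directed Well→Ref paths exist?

Assign every edge capacity 1; by Menger, the answer equals the max flow.
Path Well→Ref (+1); total 1.
Path Well→M3→Ref (+1); total 2.
Path Well→P1→Ref (+1); total 3.
Path Well→P5→Ref (+1); total 4.
Path Well→P2→Ref (+1); total 5.
No residual Well→Ref path; max flow = 5.
Certifying cut of size 5: {Well→M3, Well→P1, Well→P2, Well→P5, Well→Ref}.

5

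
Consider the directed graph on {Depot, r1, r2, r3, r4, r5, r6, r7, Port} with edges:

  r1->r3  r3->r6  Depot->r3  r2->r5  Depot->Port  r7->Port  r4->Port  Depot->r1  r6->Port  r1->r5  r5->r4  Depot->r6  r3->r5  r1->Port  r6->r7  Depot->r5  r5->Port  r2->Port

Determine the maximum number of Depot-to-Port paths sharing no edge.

Assign every edge capacity 1; by Menger, the answer equals the max flow.
Path Depot→Port (+1); total 1.
Path Depot→r1→Port (+1); total 2.
Path Depot→r5→Port (+1); total 3.
Path Depot→r6→Port (+1); total 4.
Path Depot→r3→r5→r4→Port (+1); total 5.
No residual Depot→Port path; max flow = 5.
Certifying cut of size 5: {Depot→Port, Depot→r1, Depot→r3, Depot→r5, Depot→r6}.

5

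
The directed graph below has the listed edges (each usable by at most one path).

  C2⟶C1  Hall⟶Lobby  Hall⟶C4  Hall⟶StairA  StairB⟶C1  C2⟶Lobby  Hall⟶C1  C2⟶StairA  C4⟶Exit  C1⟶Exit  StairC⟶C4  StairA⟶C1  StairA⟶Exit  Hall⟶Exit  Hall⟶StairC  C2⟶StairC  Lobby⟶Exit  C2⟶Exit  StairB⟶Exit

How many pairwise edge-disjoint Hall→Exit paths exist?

5

Assign every edge capacity 1; by Menger, the answer equals the max flow.
Path Hall→Exit (+1); total 1.
Path Hall→StairA→Exit (+1); total 2.
Path Hall→C4→Exit (+1); total 3.
Path Hall→C1→Exit (+1); total 4.
Path Hall→Lobby→Exit (+1); total 5.
No residual Hall→Exit path; max flow = 5.
Certifying cut of size 5: {C4→Exit, Hall→C1, Hall→Exit, Hall→Lobby, Hall→StairA}.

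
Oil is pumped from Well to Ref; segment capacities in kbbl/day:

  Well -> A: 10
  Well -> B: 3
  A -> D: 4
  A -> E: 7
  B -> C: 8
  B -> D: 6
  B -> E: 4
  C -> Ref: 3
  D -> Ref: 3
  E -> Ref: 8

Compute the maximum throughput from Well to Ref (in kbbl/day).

Augment Well→A→D→Ref: bottleneck 3, flow now 3.
Augment Well→A→E→Ref: bottleneck 7, flow now 10.
Augment Well→B→C→Ref: bottleneck 3, flow now 13.
No augmenting path remains; maximum flow = 13.
In the residual graph, reachable from Well: {Well}.
Min-cut edges: Well→A (10), Well→B (3); capacity 10 + 3 = 13.
This cut is saturated, so no flow can exceed 13.

13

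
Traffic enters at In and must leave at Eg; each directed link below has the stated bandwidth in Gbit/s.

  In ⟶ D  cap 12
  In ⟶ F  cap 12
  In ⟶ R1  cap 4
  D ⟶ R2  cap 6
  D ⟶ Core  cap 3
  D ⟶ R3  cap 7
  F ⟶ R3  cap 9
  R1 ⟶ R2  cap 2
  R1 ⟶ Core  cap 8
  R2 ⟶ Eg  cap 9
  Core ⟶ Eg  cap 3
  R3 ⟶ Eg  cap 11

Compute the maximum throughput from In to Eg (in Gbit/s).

Augment In→D→R2→Eg: bottleneck 6, flow now 6.
Augment In→D→Core→Eg: bottleneck 3, flow now 9.
Augment In→D→R3→Eg: bottleneck 3, flow now 12.
Augment In→F→R3→Eg: bottleneck 8, flow now 20.
Augment In→R1→R2→Eg: bottleneck 2, flow now 22.
No augmenting path remains; maximum flow = 22.
In the residual graph, reachable from In: {In, D, F, R1, Core, R3}.
Min-cut edges: D→R2 (6), R1→R2 (2), Core→Eg (3), R3→Eg (11); capacity 6 + 2 + 3 + 11 = 22.
This cut is saturated, so no flow can exceed 22.

22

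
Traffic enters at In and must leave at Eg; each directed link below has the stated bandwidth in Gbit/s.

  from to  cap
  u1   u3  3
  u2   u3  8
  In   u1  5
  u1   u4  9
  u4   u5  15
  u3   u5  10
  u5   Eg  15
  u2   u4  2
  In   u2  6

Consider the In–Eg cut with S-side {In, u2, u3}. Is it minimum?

No — its capacity is 17, but the minimum cut has capacity 11.

Given cut capacity: 5 + 2 + 10 = 17.
Augment In→u1→u3→u5→Eg: bottleneck 3, flow now 3.
Augment In→u1→u4→u5→Eg: bottleneck 2, flow now 5.
Augment In→u2→u3→u5→Eg: bottleneck 6, flow now 11.
No augmenting path remains; maximum flow = 11.
In the residual graph, reachable from In: {In}.
Min-cut edges: In→u1 (5), In→u2 (6); capacity 5 + 6 = 11.
Cut capacity 17 exceeds the max flow 11, so it is not minimum.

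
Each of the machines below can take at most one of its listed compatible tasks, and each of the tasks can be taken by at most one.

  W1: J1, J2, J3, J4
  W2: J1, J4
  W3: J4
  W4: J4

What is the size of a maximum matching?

3

Unit-capacity flow: source→left, listed edges, right→sink; max matching = max flow.
Augmenting path W1→J1 (+1); matched 1.
Augmenting path W2→J4 (+1); matched 2.
Augmenting path W3→J4→W2→J1→W1→J2 (+1); matched 3.
No augmenting path remains; maximum matching = 3.
König certificate: {W1, W2, J4} is a vertex cover of size 3 (every listed pair touches it), so no matching can be larger.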